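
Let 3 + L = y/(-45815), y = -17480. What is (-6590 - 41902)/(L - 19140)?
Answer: 444332196/175403813 ≈ 2.5332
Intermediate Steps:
L = -23993/9163 (L = -3 - 17480/(-45815) = -3 - 17480*(-1/45815) = -3 + 3496/9163 = -23993/9163 ≈ -2.6185)
(-6590 - 41902)/(L - 19140) = (-6590 - 41902)/(-23993/9163 - 19140) = -48492/(-175403813/9163) = -48492*(-9163/175403813) = 444332196/175403813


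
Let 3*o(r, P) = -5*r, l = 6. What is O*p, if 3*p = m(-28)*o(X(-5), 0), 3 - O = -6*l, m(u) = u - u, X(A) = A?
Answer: 0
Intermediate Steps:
o(r, P) = -5*r/3 (o(r, P) = (-5*r)/3 = -5*r/3)
m(u) = 0
O = 39 (O = 3 - (-6)*6 = 3 - 1*(-36) = 3 + 36 = 39)
p = 0 (p = (0*(-5/3*(-5)))/3 = (0*(25/3))/3 = (⅓)*0 = 0)
O*p = 39*0 = 0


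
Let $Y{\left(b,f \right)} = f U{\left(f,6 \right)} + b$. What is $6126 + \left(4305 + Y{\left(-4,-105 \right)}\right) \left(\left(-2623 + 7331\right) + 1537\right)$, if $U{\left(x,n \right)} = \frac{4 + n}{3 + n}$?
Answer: $\frac{78411863}{3} \approx 2.6137 \cdot 10^{7}$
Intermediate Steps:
$U{\left(x,n \right)} = \frac{4 + n}{3 + n}$
$Y{\left(b,f \right)} = b + \frac{10 f}{9}$ ($Y{\left(b,f \right)} = f \frac{4 + 6}{3 + 6} + b = f \frac{1}{9} \cdot 10 + b = f \frac{10}{9} + b = \frac{10 f}{9} + b = b + \frac{10 f}{9}$)
$6126 + \left(4305 + Y{\left(-4,-105 \right)}\right) \left(\left(-2623 + 7331\right) + 1537\right) = 6126 + \left(4305 + \left(-4 + \frac{10}{9} \left(-105\right)\right)\right) \left(\left(-2623 + 7331\right) + 1537\right) = 6126 + \left(4305 - \frac{362}{3}\right) \left(4708 + 1537\right) = 6126 + \left(4305 - \frac{362}{3}\right) 6245 = 6126 + \frac{12553}{3} \cdot 6245 = 6126 + \frac{78393485}{3} = \frac{78411863}{3}$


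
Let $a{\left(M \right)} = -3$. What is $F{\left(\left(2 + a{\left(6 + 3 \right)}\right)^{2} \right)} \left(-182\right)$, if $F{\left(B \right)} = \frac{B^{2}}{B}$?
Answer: $-182$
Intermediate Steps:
$F{\left(B \right)} = B$
$F{\left(\left(2 + a{\left(6 + 3 \right)}\right)^{2} \right)} \left(-182\right) = \left(2 - 3\right)^{2} \left(-182\right) = \left(-1\right)^{2} \left(-182\right) = 1 \left(-182\right) = -182$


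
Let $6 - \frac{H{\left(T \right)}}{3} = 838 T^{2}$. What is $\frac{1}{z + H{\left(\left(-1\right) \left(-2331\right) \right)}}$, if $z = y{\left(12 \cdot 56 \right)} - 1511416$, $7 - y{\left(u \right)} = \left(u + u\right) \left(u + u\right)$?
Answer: $- \frac{1}{13663290081} \approx -7.3189 \cdot 10^{-11}$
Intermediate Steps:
$H{\left(T \right)} = 18 - 2514 T^{2}$ ($H{\left(T \right)} = 18 - 3 \cdot 838 T^{2} = 18 - 2514 T^{2}$)
$y{\left(u \right)} = 7 - 4 u^{2}$ ($y{\left(u \right)} = 7 - \left(u + u\right) \left(u + u\right) = 7 - 2 u 2 u = 7 - 4 u^{2}$)
$z = -3317745$ ($z = \left(7 - 4 \left(12 \cdot 56\right)^{2}\right) - 1511416 = \left(7 - 4 \cdot 672^{2}\right) - 1511416 = \left(7 - 1806336\right) - 1511416 = -1806329 - 1511416 = -3317745$)
$\frac{1}{z + H{\left(\left(-1\right) \left(-2331\right) \right)}} = \frac{1}{-3317745 + \left(18 - 2514 \left(\left(-1\right) \left(-2331\right)\right)^{2}\right)} = \frac{1}{-3317745 + \left(18 - 2514 \cdot 2331^{2}\right)} = \frac{1}{-3317745 + \left(18 - 13659972354\right)} = \frac{1}{-3317745 - 13659972336} = \frac{1}{-13663290081} = - \frac{1}{13663290081}$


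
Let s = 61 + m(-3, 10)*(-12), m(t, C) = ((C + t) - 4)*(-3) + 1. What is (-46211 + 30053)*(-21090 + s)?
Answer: 338235414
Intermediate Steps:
m(t, C) = 13 - 3*C - 3*t (m(t, C) = (-4 + C + t)*(-3) + 1 = (12 - 3*C - 3*t) + 1 = 13 - 3*C - 3*t)
s = 157 (s = 61 + (13 - 3*10 - 3*(-3))*(-12) = 61 + (13 - 30 + 9)*(-12) = 61 - 8*(-12) = 61 + 96 = 157)
(-46211 + 30053)*(-21090 + s) = (-46211 + 30053)*(-21090 + 157) = -16158*(-20933) = 338235414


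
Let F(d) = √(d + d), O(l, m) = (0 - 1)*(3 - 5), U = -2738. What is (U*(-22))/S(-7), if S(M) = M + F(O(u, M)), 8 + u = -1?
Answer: -60236/5 ≈ -12047.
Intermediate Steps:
u = -9 (u = -8 - 1 = -9)
O(l, m) = 2 (O(l, m) = -1*(-2) = 2)
F(d) = √2*√d (F(d) = √(2*d) = √2*√d)
S(M) = 2 + M (S(M) = M + √2*√2 = M + 2 = 2 + M)
(U*(-22))/S(-7) = (-2738*(-22))/(2 - 7) = 60236/(-5) = 60236*(-⅕) = -60236/5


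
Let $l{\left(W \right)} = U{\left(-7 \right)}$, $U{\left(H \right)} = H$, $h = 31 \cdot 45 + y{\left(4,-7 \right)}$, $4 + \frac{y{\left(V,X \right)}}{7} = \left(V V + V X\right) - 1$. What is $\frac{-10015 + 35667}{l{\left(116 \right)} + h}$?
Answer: $\frac{25652}{1269} \approx 20.214$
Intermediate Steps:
$y{\left(V,X \right)} = -35 + 7 V^{2} + 7 V X$ ($y{\left(V,X \right)} = -28 + 7 \left(\left(V V + V X\right) - 1\right) = -28 + 7 \left(\left(V^{2} + V X\right) - 1\right) = -28 + 7 \left(-1 + V^{2} + V X\right) = -28 + \left(-7 + 7 V^{2} + 7 V X\right) = -35 + 7 V^{2} + 7 V X$)
$h = 1276$ ($h = 31 \cdot 45 + \left(-35 + 7 \cdot 4^{2} + 7 \cdot 4 \left(-7\right)\right) = 1395 - 119 = 1276$)
$l{\left(W \right)} = -7$
$\frac{-10015 + 35667}{l{\left(116 \right)} + h} = \frac{-10015 + 35667}{-7 + 1276} = \frac{25652}{1269}$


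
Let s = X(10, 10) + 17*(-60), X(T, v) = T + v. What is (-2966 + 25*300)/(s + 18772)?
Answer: 2267/8886 ≈ 0.25512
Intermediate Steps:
s = -1000 (s = (10 + 10) + 17*(-60) = 20 - 1020 = -1000)
(-2966 + 25*300)/(s + 18772) = (-2966 + 25*300)/(-1000 + 18772) = (-2966 + 7500)/17772 = 4534*(1/17772) = 2267/8886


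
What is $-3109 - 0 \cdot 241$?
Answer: $-3109$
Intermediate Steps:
$-3109 - 0 \cdot 241 = -3109 - 0 = -3109 + 0 = -3109$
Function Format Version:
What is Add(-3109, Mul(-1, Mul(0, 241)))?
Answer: -3109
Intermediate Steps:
Add(-3109, Mul(-1, Mul(0, 241))) = Add(-3109, Mul(-1, 0)) = Add(-3109, 0) = -3109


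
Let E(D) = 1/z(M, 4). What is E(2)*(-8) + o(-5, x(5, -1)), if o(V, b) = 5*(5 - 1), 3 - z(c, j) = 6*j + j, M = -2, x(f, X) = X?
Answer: 508/25 ≈ 20.320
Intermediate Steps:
z(c, j) = 3 - 7*j (z(c, j) = 3 - (6*j + j) = 3 - 7*j)
o(V, b) = 20 (o(V, b) = 5*4 = 20)
E(D) = -1/25 (E(D) = 1/(3 - 7*4) = 1/(3 - 28) = 1/(-25) = -1/25)
E(2)*(-8) + o(-5, x(5, -1)) = -1/25*(-8) + 20 = 8/25 + 20 = 508/25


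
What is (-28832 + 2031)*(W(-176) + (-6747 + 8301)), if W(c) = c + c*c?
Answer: -867119554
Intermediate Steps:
W(c) = c + c²
(-28832 + 2031)*(W(-176) + (-6747 + 8301)) = (-28832 + 2031)*(-176*(1 - 176) + (-6747 + 8301)) = -26801*(-176*(-175) + 1554) = -26801*(30800 + 1554) = -26801*32354 = -867119554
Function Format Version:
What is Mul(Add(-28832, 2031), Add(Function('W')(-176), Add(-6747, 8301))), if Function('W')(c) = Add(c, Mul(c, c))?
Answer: -867119554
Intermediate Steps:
Function('W')(c) = Add(c, Pow(c, 2))
Mul(Add(-28832, 2031), Add(Function('W')(-176), Add(-6747, 8301))) = Mul(Add(-28832, 2031), Add(Mul(-176, Add(1, -176)), Add(-6747, 8301))) = Mul(-26801, Add(Mul(-176, -175), 1554)) = Mul(-26801, Add(30800, 1554)) = Mul(-26801, 32354) = -867119554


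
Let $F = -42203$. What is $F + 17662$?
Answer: $-24541$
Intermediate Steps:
$F + 17662 = -42203 + 17662 = -24541$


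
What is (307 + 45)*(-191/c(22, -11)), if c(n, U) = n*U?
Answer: 3056/11 ≈ 277.82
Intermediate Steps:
c(n, U) = U*n
(307 + 45)*(-191/c(22, -11)) = (307 + 45)*(-191/((-11*22))) = 352*(-191/(-242)) = 352*(-191*(-1/242)) = 352*(191/242) = 3056/11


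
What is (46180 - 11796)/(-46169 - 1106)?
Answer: -34384/47275 ≈ -0.72732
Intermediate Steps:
(46180 - 11796)/(-46169 - 1106) = 34384/(-47275) = 34384*(-1/47275) = -34384/47275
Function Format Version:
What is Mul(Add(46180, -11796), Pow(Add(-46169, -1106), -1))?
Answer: Rational(-34384, 47275) ≈ -0.72732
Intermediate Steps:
Mul(Add(46180, -11796), Pow(Add(-46169, -1106), -1)) = Mul(34384, Pow(-47275, -1)) = Mul(34384, Rational(-1, 47275)) = Rational(-34384, 47275)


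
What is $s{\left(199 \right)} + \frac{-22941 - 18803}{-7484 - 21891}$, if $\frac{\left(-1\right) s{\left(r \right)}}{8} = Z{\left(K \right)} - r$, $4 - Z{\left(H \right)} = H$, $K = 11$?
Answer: $\frac{48451744}{29375} \approx 1649.4$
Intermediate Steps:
$Z{\left(H \right)} = 4 - H$
$s{\left(r \right)} = 56 + 8 r$ ($s{\left(r \right)} = - 8 \left(\left(4 - 11\right) - r\right) = - 8 \left(-7 - r\right) = 56 + 8 r$)
$s{\left(199 \right)} + \frac{-22941 - 18803}{-7484 - 21891} = \left(56 + 8 \cdot 199\right) + \frac{-22941 - 18803}{-7484 - 21891} = \left(56 + 1592\right) - \frac{41744}{-29375} = 1648 - - \frac{41744}{29375} = 1648 + \frac{41744}{29375} = \frac{48451744}{29375}$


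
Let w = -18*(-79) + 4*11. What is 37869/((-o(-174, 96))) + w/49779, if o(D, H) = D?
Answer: 628445345/2887182 ≈ 217.67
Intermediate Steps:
w = 1466 (w = 1422 + 44 = 1466)
37869/((-o(-174, 96))) + w/49779 = 37869/((-1*(-174))) + 1466/49779 = 37869/174 + 1466*(1/49779) = 37869*(1/174) + 1466/49779 = 12623/58 + 1466/49779 = 628445345/2887182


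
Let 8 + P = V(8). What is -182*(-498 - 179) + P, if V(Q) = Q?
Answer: 123214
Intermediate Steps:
P = 0 (P = -8 + 8 = 0)
-182*(-498 - 179) + P = -182*(-498 - 179) + 0 = -182*(-677) + 0 = 123214 + 0 = 123214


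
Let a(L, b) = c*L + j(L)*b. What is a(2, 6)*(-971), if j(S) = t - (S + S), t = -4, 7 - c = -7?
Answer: 19420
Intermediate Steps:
c = 14 (c = 7 - 1*(-7) = 7 + 7 = 14)
j(S) = -4 - 2*S (j(S) = -4 - (S + S) = -4 - 2*S)
a(L, b) = 14*L + b*(-4 - 2*L) (a(L, b) = 14*L + (-4 - 2*L)*b = 14*L + b*(-4 - 2*L))
a(2, 6)*(-971) = (14*2 - 2*6*(2 + 2))*(-971) = (28 - 2*6*4)*(-971) = (28 - 48)*(-971) = -20*(-971) = 19420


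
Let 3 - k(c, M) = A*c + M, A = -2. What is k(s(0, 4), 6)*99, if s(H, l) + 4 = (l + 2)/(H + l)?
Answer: -792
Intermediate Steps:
s(H, l) = -4 + (2 + l)/(H + l) (s(H, l) = -4 + (l + 2)/(H + l) = -4 + (2 + l)/(H + l))
k(c, M) = 3 - M + 2*c (k(c, M) = 3 - (-2*c + M) = 3 - (M - 2*c) = 3 + (-M + 2*c) = 3 - M + 2*c)
k(s(0, 4), 6)*99 = (3 - 1*6 + 2*((2 - 4*0 - 3*4)/(0 + 4)))*99 = (3 - 6 + 2*((2 + 0 - 12)/4))*99 = (3 - 6 + 2*((¼)*(-10)))*99 = (3 - 6 + 2*(-5/2))*99 = (3 - 6 - 5)*99 = -8*99 = -792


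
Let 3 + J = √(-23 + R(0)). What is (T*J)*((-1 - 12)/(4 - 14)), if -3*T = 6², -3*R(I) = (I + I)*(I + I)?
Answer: 234/5 - 78*I*√23/5 ≈ 46.8 - 74.815*I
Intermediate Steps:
R(I) = -4*I²/3 (R(I) = -(I + I)*(I + I)/3 = -2*I*2*I/3 = -4*I²/3)
T = -12 (T = -⅓*6² = -⅓*36 = -12)
J = -3 + I*√23 (J = -3 + √(-23 - 4/3*0²) = -3 + √(-23 - 4/3*0) = -3 + √(-23 + 0) = -3 + √(-23) = -3 + I*√23 ≈ -3.0 + 4.7958*I)
(T*J)*((-1 - 12)/(4 - 14)) = (-12*(-3 + I*√23))*((-1 - 12)/(4 - 14)) = (36 - 12*I*√23)*(-13/(-10)) = (36 - 12*I*√23)*(-13*(-⅒)) = (36 - 12*I*√23)*(13/10) = 234/5 - 78*I*√23/5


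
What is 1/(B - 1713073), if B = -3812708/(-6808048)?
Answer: -1702012/2915669849699 ≈ -5.8375e-7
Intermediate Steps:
B = 953177/1702012 (B = -3812708*(-1/6808048) = 953177/1702012 ≈ 0.56003)
1/(B - 1713073) = 1/(953177/1702012 - 1713073) = 1/(-2915669849699/1702012) = -1702012/2915669849699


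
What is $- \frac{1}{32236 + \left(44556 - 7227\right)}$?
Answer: $- \frac{1}{69565} \approx -1.4375 \cdot 10^{-5}$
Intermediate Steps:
$- \frac{1}{32236 + \left(44556 - 7227\right)} = - \frac{1}{32236 + 37329} = - \frac{1}{69565}$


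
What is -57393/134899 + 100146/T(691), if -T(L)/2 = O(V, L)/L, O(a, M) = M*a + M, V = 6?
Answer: -6755199378/944293 ≈ -7153.7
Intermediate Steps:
O(a, M) = M + M*a
T(L) = -14 (T(L) = -2*L*(1 + 6)/L = -2*L*7/L = -2*7*L/L = -2*7 = -14)
-57393/134899 + 100146/T(691) = -57393/134899 + 100146/(-14) = -57393*1/134899 + 100146*(-1/14) = -57393/134899 - 50073/7 = -6755199378/944293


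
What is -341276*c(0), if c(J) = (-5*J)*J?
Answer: 0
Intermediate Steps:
c(J) = -5*J²
-341276*c(0) = -(-1706380)*0² = -(-1706380)*0 = -341276*0 = 0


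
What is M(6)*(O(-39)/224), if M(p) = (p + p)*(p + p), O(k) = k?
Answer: -351/14 ≈ -25.071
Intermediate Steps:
M(p) = 4*p² (M(p) = (2*p)*(2*p) = 4*p²)
M(6)*(O(-39)/224) = (4*6²)*(-39/224) = (4*36)*(-39*1/224) = 144*(-39/224) = -351/14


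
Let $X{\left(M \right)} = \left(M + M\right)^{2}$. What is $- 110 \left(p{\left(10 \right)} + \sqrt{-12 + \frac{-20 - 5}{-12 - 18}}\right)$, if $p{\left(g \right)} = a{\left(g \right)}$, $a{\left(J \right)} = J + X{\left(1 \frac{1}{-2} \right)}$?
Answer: $-1210 - \frac{55 i \sqrt{402}}{3} \approx -1210.0 - 367.58 i$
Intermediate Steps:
$X{\left(M \right)} = 4 M^{2}$ ($X{\left(M \right)} = \left(2 M\right)^{2} = 4 M^{2}$)
$a{\left(J \right)} = 1 + J$ ($a{\left(J \right)} = J + 4 \left(1 \frac{1}{-2}\right)^{2} = J + 4 \left(1 \left(- \frac{1}{2}\right)\right)^{2} = J + 4 \left(- \frac{1}{2}\right)^{2} = J + 4 \cdot \frac{1}{4} = J + 1 = 1 + J$)
$p{\left(g \right)} = 1 + g$
$- 110 \left(p{\left(10 \right)} + \sqrt{-12 + \frac{-20 - 5}{-12 - 18}}\right) = - 110 \left(\left(1 + 10\right) + \sqrt{-12 + \frac{-20 - 5}{-12 - 18}}\right) = - 110 \left(11 + \sqrt{-12 - \frac{25}{-30}}\right) = - 110 \left(11 + \sqrt{-12 - - \frac{5}{6}}\right) = - 110 \left(11 + \sqrt{-12 + \frac{5}{6}}\right) = - 110 \left(11 + \sqrt{- \frac{67}{6}}\right) = - 110 \left(11 + \frac{i \sqrt{402}}{6}\right) = -1210 - \frac{55 i \sqrt{402}}{3}$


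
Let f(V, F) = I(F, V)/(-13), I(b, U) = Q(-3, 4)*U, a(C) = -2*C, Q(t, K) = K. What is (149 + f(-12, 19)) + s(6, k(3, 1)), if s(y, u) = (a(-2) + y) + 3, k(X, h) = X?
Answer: 2154/13 ≈ 165.69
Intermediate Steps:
s(y, u) = 7 + y (s(y, u) = (-2*(-2) + y) + 3 = (4 + y) + 3 = 7 + y)
I(b, U) = 4*U
f(V, F) = -4*V/13 (f(V, F) = (4*V)/(-13) = (4*V)*(-1/13) = -4*V/13)
(149 + f(-12, 19)) + s(6, k(3, 1)) = (149 - 4/13*(-12)) + (7 + 6) = (149 + 48/13) + 13 = 1985/13 + 13 = 2154/13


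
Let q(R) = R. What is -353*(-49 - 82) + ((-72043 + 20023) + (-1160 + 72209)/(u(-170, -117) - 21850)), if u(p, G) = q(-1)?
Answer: -126304276/21851 ≈ -5780.3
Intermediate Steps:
u(p, G) = -1
-353*(-49 - 82) + ((-72043 + 20023) + (-1160 + 72209)/(u(-170, -117) - 21850)) = -353*(-49 - 82) + ((-72043 + 20023) + (-1160 + 72209)/(-1 - 21850)) = -353*(-131) + (-52020 + 71049/(-21851)) = 46243 + (-52020 + 71049*(-1/21851)) = 46243 + (-52020 - 71049/21851) = 46243 - 1136760069/21851 = -126304276/21851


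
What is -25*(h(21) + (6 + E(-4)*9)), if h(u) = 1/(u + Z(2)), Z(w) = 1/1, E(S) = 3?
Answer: -18175/22 ≈ -826.14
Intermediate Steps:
Z(w) = 1
h(u) = 1/(1 + u) (h(u) = 1/(u + 1) = 1/(1 + u))
-25*(h(21) + (6 + E(-4)*9)) = -25*(1/(1 + 21) + (6 + 3*9)) = -25*(1/22 + (6 + 27)) = -25*(1/22 + 33) = -25*727/22 = -18175/22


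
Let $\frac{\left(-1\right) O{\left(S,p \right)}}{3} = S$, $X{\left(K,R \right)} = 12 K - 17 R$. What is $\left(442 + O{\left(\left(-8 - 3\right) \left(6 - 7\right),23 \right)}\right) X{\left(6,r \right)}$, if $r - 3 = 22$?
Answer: $-144377$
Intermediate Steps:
$r = 25$ ($r = 3 + 22 = 25$)
$X{\left(K,R \right)} = - 17 R + 12 K$
$O{\left(S,p \right)} = - 3 S$
$\left(442 + O{\left(\left(-8 - 3\right) \left(6 - 7\right),23 \right)}\right) X{\left(6,r \right)} = \left(442 - 3 \left(-8 - 3\right) \left(6 - 7\right)\right) \left(\left(-17\right) 25 + 12 \cdot 6\right) = \left(442 - 3 \left(\left(-11\right) \left(-1\right)\right)\right) \left(-425 + 72\right) = \left(442 - 33\right) \left(-353\right) = 409 \left(-353\right) = -144377$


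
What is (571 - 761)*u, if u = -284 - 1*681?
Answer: 183350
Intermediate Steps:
u = -965 (u = -284 - 681 = -965)
(571 - 761)*u = (571 - 761)*(-965) = -190*(-965) = 183350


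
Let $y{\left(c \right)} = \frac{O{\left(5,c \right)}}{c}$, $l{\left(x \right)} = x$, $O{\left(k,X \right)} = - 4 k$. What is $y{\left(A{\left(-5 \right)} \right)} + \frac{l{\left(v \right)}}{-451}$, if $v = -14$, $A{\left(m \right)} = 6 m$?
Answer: $\frac{944}{1353} \approx 0.69771$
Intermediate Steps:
$y{\left(c \right)} = - \frac{20}{c}$ ($y{\left(c \right)} = \frac{\left(-4\right) 5}{c} = - \frac{20}{c}$)
$y{\left(A{\left(-5 \right)} \right)} + \frac{l{\left(v \right)}}{-451} = - \frac{20}{6 \left(-5\right)} - \frac{14}{-451} = - \frac{20}{-30} - - \frac{14}{451} = \left(-20\right) \left(- \frac{1}{30}\right) + \frac{14}{451} = \frac{2}{3} + \frac{14}{451} = \frac{944}{1353}$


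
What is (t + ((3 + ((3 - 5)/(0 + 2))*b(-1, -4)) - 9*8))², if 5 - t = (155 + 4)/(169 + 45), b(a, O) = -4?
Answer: 168974001/45796 ≈ 3689.7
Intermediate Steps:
t = 911/214 (t = 5 - (155 + 4)/(169 + 45) = 5 - 159/214 = 911/214 ≈ 4.2570)
(t + ((3 + ((3 - 5)/(0 + 2))*b(-1, -4)) - 9*8))² = (911/214 + ((3 + ((3 - 5)/(0 + 2))*(-4)) - 9*8))² = (911/214 + ((3 - 2/2*(-4)) - 72))² = (911/214 + ((3 - 2*½*(-4)) - 72))² = (911/214 + ((3 - 1*(-4)) - 72))² = (911/214 + ((3 + 4) - 72))² = (911/214 + (7 - 72))² = (911/214 - 65)² = (-12999/214)² = 168974001/45796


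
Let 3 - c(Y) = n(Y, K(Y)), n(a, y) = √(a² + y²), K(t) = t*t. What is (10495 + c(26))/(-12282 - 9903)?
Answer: -362/765 + 26*√677/22185 ≈ -0.44271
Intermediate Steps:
K(t) = t²
c(Y) = 3 - √(Y² + Y⁴) (c(Y) = 3 - √(Y² + (Y²)²) = 3 - √(Y² + Y⁴))
(10495 + c(26))/(-12282 - 9903) = (10495 + (3 - √(26² + 26⁴)))/(-12282 - 9903) = (10495 + (3 - √(676 + 456976)))/(-22185) = (10495 + (3 - √457652))*(-1/22185) = (10495 + (3 - 26*√677))*(-1/22185) = (10498 - 26*√677)*(-1/22185) = -362/765 + 26*√677/22185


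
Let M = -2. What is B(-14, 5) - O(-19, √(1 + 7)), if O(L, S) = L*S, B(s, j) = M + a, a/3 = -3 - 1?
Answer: -14 + 38*√2 ≈ 39.740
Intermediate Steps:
a = -12 (a = 3*(-3 - 1) = 3*(-4) = -12)
B(s, j) = -14 (B(s, j) = -2 - 12 = -14)
B(-14, 5) - O(-19, √(1 + 7)) = -14 - (-19)*√(1 + 7) = -14 - (-19)*√8 = -14 - (-19)*2*√2 = -14 - (-38)*√2 = -14 + 38*√2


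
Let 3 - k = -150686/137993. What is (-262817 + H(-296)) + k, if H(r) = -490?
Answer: -36333958186/137993 ≈ -2.6330e+5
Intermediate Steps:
k = 564665/137993 (k = 3 - (-150686)/137993 = 3 - 1*(-150686/137993) = 3 + 150686/137993 = 564665/137993 ≈ 4.0920)
(-262817 + H(-296)) + k = (-262817 - 490) + 564665/137993 = -263307 + 564665/137993 = -36333958186/137993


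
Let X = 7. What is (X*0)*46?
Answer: 0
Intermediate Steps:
(X*0)*46 = (7*0)*46 = 0*46 = 0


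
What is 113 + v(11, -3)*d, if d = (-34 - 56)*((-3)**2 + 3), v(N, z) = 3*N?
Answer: -35527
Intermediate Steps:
d = -1080 (d = -90*(9 + 3) = -90*12 = -1080)
113 + v(11, -3)*d = 113 + (3*11)*(-1080) = 113 + 33*(-1080) = 113 - 35640 = -35527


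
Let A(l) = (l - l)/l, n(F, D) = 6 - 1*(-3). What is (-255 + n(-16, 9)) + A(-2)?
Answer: -246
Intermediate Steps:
n(F, D) = 9 (n(F, D) = 6 + 3 = 9)
A(l) = 0 (A(l) = 0/l = 0)
(-255 + n(-16, 9)) + A(-2) = (-255 + 9) + 0 = -246 + 0 = -246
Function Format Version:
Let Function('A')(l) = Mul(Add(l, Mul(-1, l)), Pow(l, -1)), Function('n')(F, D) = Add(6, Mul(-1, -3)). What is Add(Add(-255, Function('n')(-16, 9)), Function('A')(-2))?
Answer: -246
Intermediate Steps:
Function('n')(F, D) = 9 (Function('n')(F, D) = Add(6, 3) = 9)
Function('A')(l) = 0 (Function('A')(l) = Mul(0, Pow(l, -1)) = 0)
Add(Add(-255, Function('n')(-16, 9)), Function('A')(-2)) = Add(Add(-255, 9), 0) = Add(-246, 0) = -246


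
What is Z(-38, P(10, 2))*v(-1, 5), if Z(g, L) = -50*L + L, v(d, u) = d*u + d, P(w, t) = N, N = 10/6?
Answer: 490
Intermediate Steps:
N = 5/3 (N = 10*(⅙) = 5/3 ≈ 1.6667)
P(w, t) = 5/3
v(d, u) = d + d*u
Z(g, L) = -49*L
Z(-38, P(10, 2))*v(-1, 5) = (-49*5/3)*(-(1 + 5)) = -(-245)*6/3 = -245/3*(-6) = 490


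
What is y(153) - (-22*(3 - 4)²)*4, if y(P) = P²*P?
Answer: 3581665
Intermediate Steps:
y(P) = P³
y(153) - (-22*(3 - 4)²)*4 = 153³ - (-22*(3 - 4)²)*4 = 3581577 - (-22*(-1)²)*4 = 3581577 - (-22*1)*4 = 3581577 - (-22)*4 = 3581577 - 1*(-88) = 3581577 + 88 = 3581665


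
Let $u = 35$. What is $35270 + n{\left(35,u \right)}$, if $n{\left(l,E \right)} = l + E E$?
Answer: $36530$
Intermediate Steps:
$n{\left(l,E \right)} = l + E^{2}$
$35270 + n{\left(35,u \right)} = 35270 + \left(35 + 35^{2}\right) = 35270 + \left(35 + 1225\right) = 35270 + 1260 = 36530$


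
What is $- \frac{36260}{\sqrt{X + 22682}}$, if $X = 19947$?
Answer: $- \frac{36260 \sqrt{42629}}{42629} \approx -175.62$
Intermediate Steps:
$- \frac{36260}{\sqrt{X + 22682}} = - \frac{36260}{\sqrt{19947 + 22682}} = - \frac{36260}{\sqrt{42629}} = - 36260 \frac{\sqrt{42629}}{42629} = - \frac{36260 \sqrt{42629}}{42629}$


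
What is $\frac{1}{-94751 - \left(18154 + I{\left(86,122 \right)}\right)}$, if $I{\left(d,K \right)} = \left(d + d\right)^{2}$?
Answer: $- \frac{1}{142489} \approx -7.0181 \cdot 10^{-6}$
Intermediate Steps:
$I{\left(d,K \right)} = 4 d^{2}$ ($I{\left(d,K \right)} = \left(2 d\right)^{2} = 4 d^{2}$)
$\frac{1}{-94751 - \left(18154 + I{\left(86,122 \right)}\right)} = \frac{1}{-94751 - \left(18154 + 4 \cdot 86^{2}\right)} = \frac{1}{-94751 - \left(18154 + 4 \cdot 7396\right)} = \frac{1}{-94751 - 47738} = \frac{1}{-142489} = - \frac{1}{142489}$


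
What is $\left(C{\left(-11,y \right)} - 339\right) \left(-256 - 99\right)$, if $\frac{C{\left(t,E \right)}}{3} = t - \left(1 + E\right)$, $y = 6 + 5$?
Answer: $144840$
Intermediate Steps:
$y = 11$
$C{\left(t,E \right)} = -3 - 3 E + 3 t$ ($C{\left(t,E \right)} = 3 \left(t - \left(1 + E\right)\right) = 3 \left(-1 + t - E\right) = -3 - 3 E + 3 t$)
$\left(C{\left(-11,y \right)} - 339\right) \left(-256 - 99\right) = \left(\left(-3 - 33 + 3 \left(-11\right)\right) - 339\right) \left(-256 - 99\right) = \left(\left(-3 - 33 - 33\right) - 339\right) \left(-355\right) = \left(-69 - 339\right) \left(-355\right) = \left(-408\right) \left(-355\right) = 144840$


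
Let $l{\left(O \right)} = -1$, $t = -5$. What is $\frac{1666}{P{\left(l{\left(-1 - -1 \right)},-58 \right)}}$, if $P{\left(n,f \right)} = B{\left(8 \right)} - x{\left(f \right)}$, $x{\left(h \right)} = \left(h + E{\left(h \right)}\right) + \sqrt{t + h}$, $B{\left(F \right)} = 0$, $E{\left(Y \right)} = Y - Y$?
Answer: $\frac{96628}{3427} + \frac{4998 i \sqrt{7}}{3427} \approx 28.196 + 3.8586 i$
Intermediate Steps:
$E{\left(Y \right)} = 0$
$x{\left(h \right)} = h + \sqrt{-5 + h}$ ($x{\left(h \right)} = \left(h + 0\right) + \sqrt{-5 + h} = h + \sqrt{-5 + h}$)
$P{\left(n,f \right)} = - f - \sqrt{-5 + f}$ ($P{\left(n,f \right)} = 0 - \left(f + \sqrt{-5 + f}\right) = - f - \sqrt{-5 + f}$)
$\frac{1666}{P{\left(l{\left(-1 - -1 \right)},-58 \right)}} = \frac{1666}{\left(-1\right) \left(-58\right) - \sqrt{-5 - 58}} = \frac{1666}{58 - \sqrt{-63}} = \frac{1666}{58 - 3 i \sqrt{7}}$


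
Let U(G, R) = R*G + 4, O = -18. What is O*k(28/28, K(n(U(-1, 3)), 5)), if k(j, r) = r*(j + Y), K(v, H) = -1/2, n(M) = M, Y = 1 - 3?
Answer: -9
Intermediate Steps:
U(G, R) = 4 + G*R (U(G, R) = G*R + 4 = 4 + G*R)
Y = -2
K(v, H) = -½ (K(v, H) = -1*½ = -½)
k(j, r) = r*(-2 + j) (k(j, r) = r*(j - 2) = r*(-2 + j))
O*k(28/28, K(n(U(-1, 3)), 5)) = -(-9)*(-2 + 28/28) = -(-9)*(-2 + 28*(1/28)) = -(-9)*(-2 + 1) = -(-9)*(-1) = -18*½ = -9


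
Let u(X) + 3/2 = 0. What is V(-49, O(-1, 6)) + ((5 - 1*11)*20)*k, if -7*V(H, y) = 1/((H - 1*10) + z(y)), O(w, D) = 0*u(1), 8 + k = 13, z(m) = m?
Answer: -247799/413 ≈ -600.00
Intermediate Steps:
u(X) = -3/2 (u(X) = -3/2 + 0 = -3/2)
k = 5 (k = -8 + 13 = 5)
O(w, D) = 0 (O(w, D) = 0*(-3/2) = 0)
V(H, y) = -1/(7*(-10 + H + y)) (V(H, y) = -1/(7*((H - 1*10) + y)) = -1/(7*((H - 10) + y)) = -1/(7*((-10 + H) + y)) = -1/(7*(-10 + H + y)))
V(-49, O(-1, 6)) + ((5 - 1*11)*20)*k = -1/(-70 + 7*(-49) + 7*0) + ((5 - 1*11)*20)*5 = -1/(-70 - 343 + 0) + ((5 - 11)*20)*5 = -1/(-413) - 6*20*5 = -1*(-1/413) - 120*5 = 1/413 - 600 = -247799/413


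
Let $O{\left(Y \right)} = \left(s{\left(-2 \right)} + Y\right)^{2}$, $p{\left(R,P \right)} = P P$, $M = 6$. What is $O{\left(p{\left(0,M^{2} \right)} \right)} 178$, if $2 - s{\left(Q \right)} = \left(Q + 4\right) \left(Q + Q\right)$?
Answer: $303603208$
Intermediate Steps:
$p{\left(R,P \right)} = P^{2}$
$s{\left(Q \right)} = 2 - 2 Q \left(4 + Q\right)$ ($s{\left(Q \right)} = 2 - \left(Q + 4\right) \left(Q + Q\right) = 2 - \left(4 + Q\right) 2 Q = 2 - 2 Q \left(4 + Q\right)$)
$O{\left(Y \right)} = \left(10 + Y\right)^{2}$ ($O{\left(Y \right)} = \left(\left(2 - -16 - 2 \left(-2\right)^{2}\right) + Y\right)^{2} = \left(\left(2 + 16 - 8\right) + Y\right)^{2} = \left(10 + Y\right)^{2}$)
$O{\left(p{\left(0,M^{2} \right)} \right)} 178 = \left(10 + \left(6^{2}\right)^{2}\right)^{2} \cdot 178 = \left(10 + 36^{2}\right)^{2} \cdot 178 = \left(10 + 1296\right)^{2} \cdot 178 = 1306^{2} \cdot 178 = 1705636 \cdot 178 = 303603208$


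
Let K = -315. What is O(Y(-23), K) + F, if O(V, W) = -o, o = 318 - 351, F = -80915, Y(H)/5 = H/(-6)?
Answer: -80882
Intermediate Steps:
Y(H) = -5*H/6 (Y(H) = 5*(H/(-6)) = 5*(H*(-⅙)) = 5*(-H/6) = -5*H/6)
o = -33
O(V, W) = 33 (O(V, W) = -1*(-33) = 33)
O(Y(-23), K) + F = 33 - 80915 = -80882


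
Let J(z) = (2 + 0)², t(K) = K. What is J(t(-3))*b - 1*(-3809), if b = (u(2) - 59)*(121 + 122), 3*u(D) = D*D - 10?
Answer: -55483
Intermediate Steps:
u(D) = -10/3 + D²/3 (u(D) = (D*D - 10)/3 = (D² - 10)/3 = (-10 + D²)/3 = -10/3 + D²/3)
J(z) = 4 (J(z) = 2² = 4)
b = -14823 (b = ((-10/3 + (⅓)*2²) - 59)*(121 + 122) = ((-10/3 + (⅓)*4) - 59)*243 = ((-10/3 + 4/3) - 59)*243 = (-2 - 59)*243 = -61*243 = -14823)
J(t(-3))*b - 1*(-3809) = 4*(-14823) - 1*(-3809) = -59292 + 3809 = -55483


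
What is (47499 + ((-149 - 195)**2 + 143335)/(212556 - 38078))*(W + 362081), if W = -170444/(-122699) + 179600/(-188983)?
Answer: 3025387732281039590026439/175904358537562 ≈ 1.7199e+10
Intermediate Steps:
W = 10174278052/23188025117 (W = -170444*(-1/122699) + 179600*(-1/188983) = 170444/122699 - 179600/188983 = 10174278052/23188025117 ≈ 0.43877)
(47499 + ((-149 - 195)**2 + 143335)/(212556 - 38078))*(W + 362081) = (47499 + ((-149 - 195)**2 + 143335)/(212556 - 38078))*(10174278052/23188025117 + 362081) = (47499 + ((-344)**2 + 143335)/174478)*(8395953496666529/23188025117) = (47499 + (118336 + 143335)*(1/174478))*(8395953496666529/23188025117) = (47499 + 261671*(1/174478))*(8395953496666529/23188025117) = (47499 + 11377/7586)*(8395953496666529/23188025117) = (360338791/7586)*(8395953496666529/23188025117) = 3025387732281039590026439/175904358537562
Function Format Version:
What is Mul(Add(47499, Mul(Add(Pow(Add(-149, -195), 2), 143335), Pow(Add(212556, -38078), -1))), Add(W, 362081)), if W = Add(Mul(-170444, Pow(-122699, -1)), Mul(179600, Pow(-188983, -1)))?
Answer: Rational(3025387732281039590026439, 175904358537562) ≈ 1.7199e+10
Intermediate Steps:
W = Rational(10174278052, 23188025117) (W = Add(Mul(-170444, Rational(-1, 122699)), Mul(179600, Rational(-1, 188983))) = Add(Rational(170444, 122699), Rational(-179600, 188983)) = Rational(10174278052, 23188025117) ≈ 0.43877)
Mul(Add(47499, Mul(Add(Pow(Add(-149, -195), 2), 143335), Pow(Add(212556, -38078), -1))), Add(W, 362081)) = Mul(Add(47499, Mul(Add(Pow(Add(-149, -195), 2), 143335), Pow(Add(212556, -38078), -1))), Add(Rational(10174278052, 23188025117), 362081)) = Mul(Add(47499, Mul(Add(Pow(-344, 2), 143335), Pow(174478, -1))), Rational(8395953496666529, 23188025117)) = Mul(Add(47499, Mul(Add(118336, 143335), Rational(1, 174478))), Rational(8395953496666529, 23188025117)) = Mul(Add(47499, Mul(261671, Rational(1, 174478))), Rational(8395953496666529, 23188025117)) = Mul(Add(47499, Rational(11377, 7586)), Rational(8395953496666529, 23188025117)) = Mul(Rational(360338791, 7586), Rational(8395953496666529, 23188025117)) = Rational(3025387732281039590026439, 175904358537562)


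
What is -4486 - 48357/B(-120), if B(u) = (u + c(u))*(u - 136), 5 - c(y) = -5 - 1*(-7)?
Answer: -14934781/3328 ≈ -4487.6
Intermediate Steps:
c(y) = 3 (c(y) = 5 - (-5 - 1*(-7)) = 5 - (-5 + 7) = 5 - 1*2 = 5 - 2 = 3)
B(u) = (-136 + u)*(3 + u) (B(u) = (u + 3)*(u - 136) = (3 + u)*(-136 + u) = (-136 + u)*(3 + u))
-4486 - 48357/B(-120) = -4486 - 48357/(-408 + (-120)² - 133*(-120)) = -4486 - 48357/(-408 + 14400 + 15960) = -4486 - 48357/29952 = -4486 - 48357*1/29952 = -4486 - 5373/3328 = -14934781/3328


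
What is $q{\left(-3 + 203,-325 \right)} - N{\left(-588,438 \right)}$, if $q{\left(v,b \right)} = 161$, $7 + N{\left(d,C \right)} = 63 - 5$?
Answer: $110$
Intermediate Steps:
$N{\left(d,C \right)} = 51$ ($N{\left(d,C \right)} = -7 + \left(63 - 5\right) = -7 + 58 = 51$)
$q{\left(-3 + 203,-325 \right)} - N{\left(-588,438 \right)} = 161 - 51 = 110$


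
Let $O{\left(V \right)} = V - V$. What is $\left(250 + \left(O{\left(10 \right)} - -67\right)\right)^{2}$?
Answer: $100489$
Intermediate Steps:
$O{\left(V \right)} = 0$
$\left(250 + \left(O{\left(10 \right)} - -67\right)\right)^{2} = \left(250 + \left(0 - -67\right)\right)^{2} = \left(250 + \left(0 + 67\right)\right)^{2} = \left(250 + 67\right)^{2} = 317^{2} = 100489$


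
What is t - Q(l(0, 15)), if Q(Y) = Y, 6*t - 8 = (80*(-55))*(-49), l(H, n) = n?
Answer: 107759/3 ≈ 35920.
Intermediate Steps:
t = 107804/3 (t = 4/3 + ((80*(-55))*(-49))/6 = 4/3 + (-4400*(-49))/6 = 4/3 + (⅙)*215600 = 4/3 + 107800/3 = 107804/3 ≈ 35935.)
t - Q(l(0, 15)) = 107804/3 - 1*15 = 107804/3 - 15 = 107759/3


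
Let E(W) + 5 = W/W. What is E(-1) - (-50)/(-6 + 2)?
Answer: -33/2 ≈ -16.500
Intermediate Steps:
E(W) = -4 (E(W) = -5 + W/W = -5 + 1 = -4)
E(-1) - (-50)/(-6 + 2) = -4 - (-50)/(-6 + 2) = -4 - (-50)/(-4) = -4 - (-50)*(-1)/4 = -4 - 5*5/2 = -4 - 25/2 = -33/2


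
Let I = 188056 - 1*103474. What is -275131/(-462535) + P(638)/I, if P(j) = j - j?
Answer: 275131/462535 ≈ 0.59483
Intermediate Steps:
I = 84582 (I = 188056 - 103474 = 84582)
P(j) = 0
-275131/(-462535) + P(638)/I = -275131/(-462535) + 0/84582 = -275131*(-1/462535) + 0*(1/84582) = 275131/462535 + 0 = 275131/462535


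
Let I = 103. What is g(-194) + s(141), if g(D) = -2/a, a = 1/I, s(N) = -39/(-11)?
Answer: -2227/11 ≈ -202.45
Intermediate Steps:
s(N) = 39/11 (s(N) = -39*(-1/11) = 39/11)
a = 1/103 ≈ 0.0097087
g(D) = -206 (g(D) = -2/1/103 = -2*103 = -206)
g(-194) + s(141) = -206 + 39/11 = -2227/11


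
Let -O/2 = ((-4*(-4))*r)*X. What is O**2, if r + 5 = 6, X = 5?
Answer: 25600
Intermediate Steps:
r = 1 (r = -5 + 6 = 1)
O = -160 (O = -2*-4*(-4)*1*5 = -2*16*1*5 = -32*5 = -2*80 = -160)
O**2 = (-160)**2 = 25600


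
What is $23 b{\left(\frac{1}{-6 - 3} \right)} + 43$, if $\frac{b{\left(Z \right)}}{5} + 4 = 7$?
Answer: $388$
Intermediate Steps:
$b{\left(Z \right)} = 15$ ($b{\left(Z \right)} = -20 + 5 \cdot 7 = -20 + 35 = 15$)
$23 b{\left(\frac{1}{-6 - 3} \right)} + 43 = 23 \cdot 15 + 43 = 345 + 43 = 388$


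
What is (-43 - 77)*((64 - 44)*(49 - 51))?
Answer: 4800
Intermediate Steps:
(-43 - 77)*((64 - 44)*(49 - 51)) = -2400*(-2) = -120*(-40) = 4800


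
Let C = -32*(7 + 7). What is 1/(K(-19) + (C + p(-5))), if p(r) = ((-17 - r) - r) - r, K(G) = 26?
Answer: -1/424 ≈ -0.0023585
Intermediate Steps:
p(r) = -17 - 3*r (p(r) = (-17 - 2*r) - r = -17 - 3*r)
C = -448 (C = -32*14 = -448)
1/(K(-19) + (C + p(-5))) = 1/(26 + (-448 + (-17 - 3*(-5)))) = 1/(26 + (-448 + (-17 + 15))) = 1/(26 + (-448 - 2)) = 1/(26 - 450) = 1/(-424) = -1/424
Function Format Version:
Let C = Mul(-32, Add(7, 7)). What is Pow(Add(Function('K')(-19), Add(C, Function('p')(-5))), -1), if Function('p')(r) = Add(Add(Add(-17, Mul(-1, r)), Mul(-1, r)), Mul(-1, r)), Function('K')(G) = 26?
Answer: Rational(-1, 424) ≈ -0.0023585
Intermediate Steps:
Function('p')(r) = Add(-17, Mul(-3, r)) (Function('p')(r) = Add(Add(-17, Mul(-2, r)), Mul(-1, r)) = Add(-17, Mul(-3, r)))
C = -448 (C = Mul(-32, 14) = -448)
Pow(Add(Function('K')(-19), Add(C, Function('p')(-5))), -1) = Pow(Add(26, Add(-448, Add(-17, Mul(-3, -5)))), -1) = Pow(Add(26, Add(-448, Add(-17, 15))), -1) = Pow(Add(26, Add(-448, -2)), -1) = Pow(Add(26, -450), -1) = Pow(-424, -1) = Rational(-1, 424)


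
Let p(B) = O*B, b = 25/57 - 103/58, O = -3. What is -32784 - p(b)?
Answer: -36132389/1102 ≈ -32788.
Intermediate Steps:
b = -4421/3306 (b = 25*(1/57) - 103*1/58 = 25/57 - 103/58 = -4421/3306 ≈ -1.3373)
p(B) = -3*B
-32784 - p(b) = -32784 - (-3)*(-4421)/3306 = -32784 - 1*4421/1102 = -32784 - 4421/1102 = -36132389/1102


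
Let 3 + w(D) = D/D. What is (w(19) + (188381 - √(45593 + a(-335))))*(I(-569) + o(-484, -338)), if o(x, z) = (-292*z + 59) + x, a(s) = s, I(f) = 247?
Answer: 18558722322 - 98518*√45258 ≈ 1.8538e+10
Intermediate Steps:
w(D) = -2 (w(D) = -3 + D/D = -3 + 1 = -2)
o(x, z) = 59 + x - 292*z (o(x, z) = (59 - 292*z) + x = 59 + x - 292*z)
(w(19) + (188381 - √(45593 + a(-335))))*(I(-569) + o(-484, -338)) = (-2 + (188381 - √(45593 - 335)))*(247 + (59 - 484 - 292*(-338))) = (-2 + (188381 - √45258))*(247 + (59 - 484 + 98696)) = (188379 - √45258)*(247 + 98271) = (188379 - √45258)*98518 = 18558722322 - 98518*√45258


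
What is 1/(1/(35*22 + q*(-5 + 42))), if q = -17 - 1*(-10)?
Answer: 511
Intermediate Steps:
q = -7 (q = -17 + 10 = -7)
1/(1/(35*22 + q*(-5 + 42))) = 1/(1/(35*22 - 7*(-5 + 42))) = 1/(1/(770 - 7*37)) = 1/(1/(770 - 259)) = 1/(1/511) = 511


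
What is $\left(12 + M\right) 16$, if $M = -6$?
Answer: $96$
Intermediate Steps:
$\left(12 + M\right) 16 = \left(12 - 6\right) 16 = 6 \cdot 16 = 96$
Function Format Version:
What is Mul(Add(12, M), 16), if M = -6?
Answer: 96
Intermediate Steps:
Mul(Add(12, M), 16) = Mul(Add(12, -6), 16) = Mul(6, 16) = 96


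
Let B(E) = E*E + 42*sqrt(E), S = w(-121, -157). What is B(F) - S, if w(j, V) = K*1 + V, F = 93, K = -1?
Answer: 8807 + 42*sqrt(93) ≈ 9212.0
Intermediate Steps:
w(j, V) = -1 + V (w(j, V) = -1*1 + V = -1 + V)
S = -158 (S = -1 - 157 = -158)
B(E) = E**2 + 42*sqrt(E)
B(F) - S = (93**2 + 42*sqrt(93)) - 1*(-158) = (8649 + 42*sqrt(93)) + 158 = 8807 + 42*sqrt(93)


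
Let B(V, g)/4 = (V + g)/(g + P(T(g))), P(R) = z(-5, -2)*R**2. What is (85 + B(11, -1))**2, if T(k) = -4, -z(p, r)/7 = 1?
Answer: 91489225/12769 ≈ 7164.9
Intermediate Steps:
z(p, r) = -7 (z(p, r) = -7*1 = -7)
P(R) = -7*R**2
B(V, g) = 4*(V + g)/(-112 + g) (B(V, g) = 4*((V + g)/(g - 7*(-4)**2)) = 4*((V + g)/(g - 7*16)) = 4*((V + g)/(g - 112)) = 4*((V + g)/(-112 + g)) = 4*(V + g)/(-112 + g))
(85 + B(11, -1))**2 = (85 + 4*(11 - 1)/(-112 - 1))**2 = (85 + 4*10/(-113))**2 = (85 + 4*(-1/113)*10)**2 = (85 - 40/113)**2 = (9565/113)**2 = 91489225/12769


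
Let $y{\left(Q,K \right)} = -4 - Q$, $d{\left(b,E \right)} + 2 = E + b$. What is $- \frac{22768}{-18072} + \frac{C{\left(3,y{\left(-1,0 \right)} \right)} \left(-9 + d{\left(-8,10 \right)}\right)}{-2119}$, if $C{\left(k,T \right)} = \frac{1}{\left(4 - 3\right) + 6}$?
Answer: $\frac{42235049}{33507747} \approx 1.2605$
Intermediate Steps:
$d{\left(b,E \right)} = -2 + E + b$ ($d{\left(b,E \right)} = -2 + \left(E + b\right) = -2 + E + b$)
$C{\left(k,T \right)} = \frac{1}{7}$ ($C{\left(k,T \right)} = \frac{1}{\left(4 - 3\right) + 6} = \frac{1}{1 + 6} = \frac{1}{7}$)
$- \frac{22768}{-18072} + \frac{C{\left(3,y{\left(-1,0 \right)} \right)} \left(-9 + d{\left(-8,10 \right)}\right)}{-2119} = - \frac{22768}{-18072} + \frac{\frac{1}{7} \left(-9 - 0\right)}{-2119} = \left(-22768\right) \left(- \frac{1}{18072}\right) + \frac{-9 + 0}{7} \left(- \frac{1}{2119}\right) = \frac{2846}{2259} + \frac{1}{7} \left(-9\right) \left(- \frac{1}{2119}\right) = \frac{2846}{2259} - - \frac{9}{14833} = \frac{2846}{2259} + \frac{9}{14833} = \frac{42235049}{33507747}$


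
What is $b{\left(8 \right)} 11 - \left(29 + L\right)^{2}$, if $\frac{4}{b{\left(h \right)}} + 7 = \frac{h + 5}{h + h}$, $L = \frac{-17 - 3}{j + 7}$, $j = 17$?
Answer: $- \frac{28817}{36} \approx -800.47$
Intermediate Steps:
$L = - \frac{5}{6}$ ($L = \frac{-17 - 3}{17 + 7} = - \frac{20}{24} = \left(-20\right) \frac{1}{24} = - \frac{5}{6} \approx -0.83333$)
$b{\left(h \right)} = \frac{4}{-7 + \frac{5 + h}{2 h}}$ ($b{\left(h \right)} = \frac{4}{-7 + \frac{h + 5}{h + h}} = \frac{4}{-7 + \frac{5 + h}{2 h}}$)
$b{\left(8 \right)} 11 - \left(29 + L\right)^{2} = \left(-8\right) 8 \frac{1}{-5 + 13 \cdot 8} \cdot 11 - \left(29 - \frac{5}{6}\right)^{2} = \left(-8\right) 8 \frac{1}{-5 + 104} \cdot 11 - \left(\frac{169}{6}\right)^{2} = \left(-8\right) 8 \cdot \frac{1}{99} \cdot 11 - \frac{28561}{36} = \left(- \frac{64}{99}\right) 11 - \frac{28561}{36} = - \frac{64}{9} - \frac{28561}{36} = - \frac{28817}{36}$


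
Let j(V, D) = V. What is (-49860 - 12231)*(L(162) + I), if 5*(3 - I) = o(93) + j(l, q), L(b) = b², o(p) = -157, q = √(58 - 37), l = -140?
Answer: -8166953412/5 ≈ -1.6334e+9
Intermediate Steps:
q = √21 ≈ 4.5826
I = 312/5 (I = 3 - (-157 - 140)/5 = 3 - ⅕*(-297) = 3 + 297/5 = 312/5 ≈ 62.400)
(-49860 - 12231)*(L(162) + I) = (-49860 - 12231)*(162² + 312/5) = -62091*(26244 + 312/5) = -62091*131532/5 = -8166953412/5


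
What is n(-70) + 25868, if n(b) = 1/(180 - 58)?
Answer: 3155897/122 ≈ 25868.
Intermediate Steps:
n(b) = 1/122
n(-70) + 25868 = 1/122 + 25868 = 3155897/122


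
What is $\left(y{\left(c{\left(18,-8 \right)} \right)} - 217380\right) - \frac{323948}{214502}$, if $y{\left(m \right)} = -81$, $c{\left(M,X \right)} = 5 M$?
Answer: $- \frac{23323071685}{107251} \approx -2.1746 \cdot 10^{5}$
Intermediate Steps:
$\left(y{\left(c{\left(18,-8 \right)} \right)} - 217380\right) - \frac{323948}{214502} = \left(-81 - 217380\right) - \frac{323948}{214502} = -217461 - \frac{161974}{107251} = - \frac{23323071685}{107251}$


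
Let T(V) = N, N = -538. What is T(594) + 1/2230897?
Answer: -1200222585/2230897 ≈ -538.00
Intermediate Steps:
T(V) = -538
T(594) + 1/2230897 = -538 + 1/2230897 = -1200222585/2230897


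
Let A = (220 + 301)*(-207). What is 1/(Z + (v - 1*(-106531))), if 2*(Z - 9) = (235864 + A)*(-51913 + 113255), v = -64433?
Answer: 1/3926451514 ≈ 2.5468e-10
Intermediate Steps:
A = -107847 (A = 521*(-207) = -107847)
Z = 3926409416 (Z = 9 + ((235864 - 107847)*(-51913 + 113255))/2 = 9 + (128017*61342)/2 = 9 + (½)*7852818814 = 9 + 3926409407 = 3926409416)
1/(Z + (v - 1*(-106531))) = 1/(3926409416 + (-64433 - 1*(-106531))) = 1/(3926409416 + (-64433 + 106531)) = 1/(3926409416 + 42098) = 1/3926451514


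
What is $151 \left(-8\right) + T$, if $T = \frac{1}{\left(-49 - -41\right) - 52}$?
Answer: $- \frac{72481}{60} \approx -1208.0$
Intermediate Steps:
$T = - \frac{1}{60}$ ($T = \frac{1}{\left(-49 + 41\right) - 52} = \frac{1}{-8 - 52} = \frac{1}{-60} = - \frac{1}{60} \approx -0.016667$)
$151 \left(-8\right) + T = 151 \left(-8\right) - \frac{1}{60} = -1208 - \frac{1}{60} = - \frac{72481}{60}$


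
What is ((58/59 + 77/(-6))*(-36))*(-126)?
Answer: -3171420/59 ≈ -53753.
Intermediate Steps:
((58/59 + 77/(-6))*(-36))*(-126) = ((58*(1/59) + 77*(-⅙))*(-36))*(-126) = ((58/59 - 77/6)*(-36))*(-126) = -4195/354*(-36)*(-126) = (25170/59)*(-126) = -3171420/59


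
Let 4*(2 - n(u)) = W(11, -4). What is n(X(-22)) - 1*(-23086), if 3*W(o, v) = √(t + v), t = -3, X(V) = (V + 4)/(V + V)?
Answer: 23088 - I*√7/12 ≈ 23088.0 - 0.22048*I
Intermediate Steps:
X(V) = (4 + V)/(2*V) (X(V) = (4 + V)/((2*V)) = (4 + V)*(1/(2*V)) = (4 + V)/(2*V))
W(o, v) = √(-3 + v)/3
n(u) = 2 - I*√7/12 (n(u) = 2 - √(-3 - 4)/12 = 2 - √(-7)/12 = 2 - I*√7/12)
n(X(-22)) - 1*(-23086) = (2 - I*√7/12) - 1*(-23086) = (2 - I*√7/12) + 23086 = 23088 - I*√7/12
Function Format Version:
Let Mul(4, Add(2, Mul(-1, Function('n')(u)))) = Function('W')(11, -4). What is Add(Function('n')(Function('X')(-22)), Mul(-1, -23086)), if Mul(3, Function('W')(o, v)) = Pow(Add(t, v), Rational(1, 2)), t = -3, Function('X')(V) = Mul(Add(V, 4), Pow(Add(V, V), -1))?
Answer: Add(23088, Mul(Rational(-1, 12), I, Pow(7, Rational(1, 2)))) ≈ Add(23088., Mul(-0.22048, I))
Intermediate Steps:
Function('X')(V) = Mul(Rational(1, 2), Pow(V, -1), Add(4, V)) (Function('X')(V) = Mul(Add(4, V), Pow(Mul(2, V), -1)) = Mul(Add(4, V), Mul(Rational(1, 2), Pow(V, -1))) = Mul(Rational(1, 2), Pow(V, -1), Add(4, V)))
Function('W')(o, v) = Mul(Rational(1, 3), Pow(Add(-3, v), Rational(1, 2)))
Function('n')(u) = Add(2, Mul(Rational(-1, 12), I, Pow(7, Rational(1, 2)))) (Function('n')(u) = Add(2, Mul(Rational(-1, 4), Mul(Rational(1, 3), Pow(Add(-3, -4), Rational(1, 2))))) = Add(2, Mul(Rational(-1, 4), Mul(Rational(1, 3), Pow(-7, Rational(1, 2))))) = Add(2, Mul(Rational(-1, 4), Mul(Rational(1, 3), Mul(I, Pow(7, Rational(1, 2)))))) = Add(2, Mul(Rational(-1, 4), Mul(Rational(1, 3), I, Pow(7, Rational(1, 2))))) = Add(2, Mul(Rational(-1, 12), I, Pow(7, Rational(1, 2)))))
Add(Function('n')(Function('X')(-22)), Mul(-1, -23086)) = Add(Add(2, Mul(Rational(-1, 12), I, Pow(7, Rational(1, 2)))), Mul(-1, -23086)) = Add(Add(2, Mul(Rational(-1, 12), I, Pow(7, Rational(1, 2)))), 23086) = Add(23088, Mul(Rational(-1, 12), I, Pow(7, Rational(1, 2))))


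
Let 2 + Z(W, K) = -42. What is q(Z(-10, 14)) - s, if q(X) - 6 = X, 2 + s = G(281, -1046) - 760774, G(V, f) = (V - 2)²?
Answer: 682897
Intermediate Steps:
G(V, f) = (-2 + V)²
Z(W, K) = -44 (Z(W, K) = -2 - 42 = -44)
s = -682935 (s = -2 + ((-2 + 281)² - 760774) = -2 + (279² - 760774) = -2 + (77841 - 760774) = -2 - 682933 = -682935)
q(X) = 6 + X
q(Z(-10, 14)) - s = (6 - 44) - 1*(-682935) = -38 + 682935 = 682897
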